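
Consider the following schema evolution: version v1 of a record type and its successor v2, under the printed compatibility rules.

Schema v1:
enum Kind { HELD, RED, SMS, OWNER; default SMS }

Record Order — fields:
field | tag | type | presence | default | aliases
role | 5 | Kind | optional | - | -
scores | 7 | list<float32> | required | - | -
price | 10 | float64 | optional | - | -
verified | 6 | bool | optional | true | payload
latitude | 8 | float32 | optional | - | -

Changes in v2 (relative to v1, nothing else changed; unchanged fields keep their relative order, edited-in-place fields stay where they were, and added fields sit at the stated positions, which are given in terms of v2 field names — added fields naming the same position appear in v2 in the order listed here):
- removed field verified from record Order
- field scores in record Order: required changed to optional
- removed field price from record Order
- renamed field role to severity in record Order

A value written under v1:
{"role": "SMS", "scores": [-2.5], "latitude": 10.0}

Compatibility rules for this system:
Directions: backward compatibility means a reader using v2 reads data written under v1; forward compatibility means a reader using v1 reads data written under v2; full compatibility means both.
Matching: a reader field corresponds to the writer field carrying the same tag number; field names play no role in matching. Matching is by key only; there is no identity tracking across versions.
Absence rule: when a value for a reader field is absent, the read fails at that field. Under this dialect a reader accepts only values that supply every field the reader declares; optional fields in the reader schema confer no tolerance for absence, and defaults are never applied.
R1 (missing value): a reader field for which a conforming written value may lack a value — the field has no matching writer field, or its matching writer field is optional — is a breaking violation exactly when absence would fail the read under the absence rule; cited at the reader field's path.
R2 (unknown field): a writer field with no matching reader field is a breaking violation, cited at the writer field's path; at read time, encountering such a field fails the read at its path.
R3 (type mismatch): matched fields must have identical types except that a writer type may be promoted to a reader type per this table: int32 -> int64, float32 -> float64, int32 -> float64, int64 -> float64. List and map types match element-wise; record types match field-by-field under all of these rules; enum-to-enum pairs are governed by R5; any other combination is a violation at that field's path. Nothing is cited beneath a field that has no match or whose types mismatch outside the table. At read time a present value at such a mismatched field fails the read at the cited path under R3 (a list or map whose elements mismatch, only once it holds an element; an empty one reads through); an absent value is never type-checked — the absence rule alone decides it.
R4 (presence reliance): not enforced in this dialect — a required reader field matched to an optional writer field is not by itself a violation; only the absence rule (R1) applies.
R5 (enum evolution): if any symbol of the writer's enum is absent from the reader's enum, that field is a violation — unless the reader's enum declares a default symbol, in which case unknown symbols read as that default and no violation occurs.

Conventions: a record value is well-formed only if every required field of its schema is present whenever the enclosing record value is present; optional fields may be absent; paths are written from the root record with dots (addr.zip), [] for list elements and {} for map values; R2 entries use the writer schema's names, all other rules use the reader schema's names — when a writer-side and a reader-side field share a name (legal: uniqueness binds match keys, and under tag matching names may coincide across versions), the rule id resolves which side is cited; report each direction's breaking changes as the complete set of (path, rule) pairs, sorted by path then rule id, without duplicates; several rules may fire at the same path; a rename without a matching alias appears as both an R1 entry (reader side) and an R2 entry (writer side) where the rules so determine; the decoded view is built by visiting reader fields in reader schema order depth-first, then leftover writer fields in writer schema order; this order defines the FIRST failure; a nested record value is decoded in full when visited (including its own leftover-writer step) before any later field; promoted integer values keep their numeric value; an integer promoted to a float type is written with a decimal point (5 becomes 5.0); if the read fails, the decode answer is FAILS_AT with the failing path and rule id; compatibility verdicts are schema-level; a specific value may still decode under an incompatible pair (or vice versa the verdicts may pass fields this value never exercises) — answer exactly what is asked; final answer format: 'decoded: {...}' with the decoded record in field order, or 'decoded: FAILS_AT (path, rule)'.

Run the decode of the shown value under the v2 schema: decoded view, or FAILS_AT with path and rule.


arrows below run writer -> reader for Order
decode (reader v2):
  severity := "SMS" (from writer role)
  scores := [-2.5]
  latitude := 10.0
  => decoded: {"severity": "SMS", "scores": [-2.5], "latitude": 10.0}
remaining Order differences; none change what is asked:
  field scores in record Order: required changed to optional -> affects the rule determinations only; this particular Order value decodes identically

decoded: {"severity": "SMS", "scores": [-2.5], "latitude": 10.0}


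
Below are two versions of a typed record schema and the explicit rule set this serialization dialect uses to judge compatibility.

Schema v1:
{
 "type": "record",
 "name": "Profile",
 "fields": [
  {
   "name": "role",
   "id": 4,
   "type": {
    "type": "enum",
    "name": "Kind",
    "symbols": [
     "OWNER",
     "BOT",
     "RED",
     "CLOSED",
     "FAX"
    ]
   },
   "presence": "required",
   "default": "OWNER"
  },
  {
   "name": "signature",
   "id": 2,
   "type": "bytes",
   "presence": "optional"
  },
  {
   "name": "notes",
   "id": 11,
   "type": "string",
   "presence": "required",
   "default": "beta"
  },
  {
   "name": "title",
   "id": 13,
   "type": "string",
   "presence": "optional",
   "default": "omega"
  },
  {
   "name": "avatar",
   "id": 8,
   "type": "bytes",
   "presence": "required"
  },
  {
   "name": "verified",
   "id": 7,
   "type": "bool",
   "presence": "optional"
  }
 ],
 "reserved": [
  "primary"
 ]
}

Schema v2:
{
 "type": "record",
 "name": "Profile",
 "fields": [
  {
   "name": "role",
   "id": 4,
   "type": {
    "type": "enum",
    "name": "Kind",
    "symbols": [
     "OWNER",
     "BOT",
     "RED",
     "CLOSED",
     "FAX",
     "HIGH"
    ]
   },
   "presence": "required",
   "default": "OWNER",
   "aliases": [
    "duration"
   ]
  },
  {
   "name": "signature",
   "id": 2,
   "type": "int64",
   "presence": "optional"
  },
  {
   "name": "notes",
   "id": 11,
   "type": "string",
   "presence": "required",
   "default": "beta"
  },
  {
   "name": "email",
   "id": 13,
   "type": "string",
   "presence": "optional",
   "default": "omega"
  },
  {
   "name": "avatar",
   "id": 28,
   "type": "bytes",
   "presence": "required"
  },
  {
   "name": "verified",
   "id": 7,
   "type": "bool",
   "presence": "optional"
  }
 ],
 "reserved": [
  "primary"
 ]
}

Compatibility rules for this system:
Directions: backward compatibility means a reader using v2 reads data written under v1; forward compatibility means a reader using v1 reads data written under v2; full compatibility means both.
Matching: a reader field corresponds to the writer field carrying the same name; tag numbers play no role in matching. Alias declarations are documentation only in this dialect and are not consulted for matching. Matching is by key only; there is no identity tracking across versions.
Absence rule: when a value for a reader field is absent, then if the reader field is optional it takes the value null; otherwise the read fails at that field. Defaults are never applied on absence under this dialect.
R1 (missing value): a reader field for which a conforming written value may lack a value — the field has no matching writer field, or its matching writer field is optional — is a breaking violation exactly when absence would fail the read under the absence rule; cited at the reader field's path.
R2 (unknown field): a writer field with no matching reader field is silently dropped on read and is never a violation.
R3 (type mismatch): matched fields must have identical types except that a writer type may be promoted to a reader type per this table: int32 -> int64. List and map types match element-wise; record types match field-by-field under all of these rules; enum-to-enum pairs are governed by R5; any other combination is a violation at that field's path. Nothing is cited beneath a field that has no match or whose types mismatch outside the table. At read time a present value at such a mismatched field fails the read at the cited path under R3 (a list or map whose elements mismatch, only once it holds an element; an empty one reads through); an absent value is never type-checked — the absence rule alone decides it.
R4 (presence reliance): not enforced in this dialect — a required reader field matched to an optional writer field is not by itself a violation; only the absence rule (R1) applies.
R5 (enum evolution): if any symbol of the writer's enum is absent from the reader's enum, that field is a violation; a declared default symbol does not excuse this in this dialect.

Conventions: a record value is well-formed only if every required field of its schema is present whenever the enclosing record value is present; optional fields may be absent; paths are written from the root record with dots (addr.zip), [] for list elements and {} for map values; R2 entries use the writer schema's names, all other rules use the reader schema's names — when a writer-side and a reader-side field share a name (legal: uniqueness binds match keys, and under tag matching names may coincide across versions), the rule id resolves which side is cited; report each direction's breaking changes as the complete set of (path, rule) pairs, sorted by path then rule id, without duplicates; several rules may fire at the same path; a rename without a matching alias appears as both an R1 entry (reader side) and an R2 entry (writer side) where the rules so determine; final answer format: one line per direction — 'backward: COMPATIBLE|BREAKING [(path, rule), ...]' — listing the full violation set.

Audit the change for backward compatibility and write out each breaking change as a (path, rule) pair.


backward: BREAKING [(signature, R3)]

arrows below run writer -> reader for Profile
checking backward for Profile: reader v2 against writer v1:
  role: paired with writer role (Kind -> Kind; writer required)
  signature: paired with writer signature (bytes -> int64; writer optional)
  notes: paired with writer notes (string -> string; writer required)
  email has no writer counterpart
  avatar: paired with writer avatar (bytes -> bytes; writer required)
  verified: paired with writer verified (bool -> bool; writer optional)
  writer field title has no reader counterpart
  R3 fires at signature
  => backward verdict for Profile: BREAKING, 1 violation(s)
checking off the Profile differences that do not matter here:
  enum Kind (field role in record Profile): symbol HIGH added -> matters only for Profile's forward compatibility — outside the asked direction
  renamed field title to email in record Profile -> inert for the asked Profile verdict: nothing fires
  field avatar in record Profile: tag 8 changed to 28 -> inert for the asked Profile verdict: nothing fires


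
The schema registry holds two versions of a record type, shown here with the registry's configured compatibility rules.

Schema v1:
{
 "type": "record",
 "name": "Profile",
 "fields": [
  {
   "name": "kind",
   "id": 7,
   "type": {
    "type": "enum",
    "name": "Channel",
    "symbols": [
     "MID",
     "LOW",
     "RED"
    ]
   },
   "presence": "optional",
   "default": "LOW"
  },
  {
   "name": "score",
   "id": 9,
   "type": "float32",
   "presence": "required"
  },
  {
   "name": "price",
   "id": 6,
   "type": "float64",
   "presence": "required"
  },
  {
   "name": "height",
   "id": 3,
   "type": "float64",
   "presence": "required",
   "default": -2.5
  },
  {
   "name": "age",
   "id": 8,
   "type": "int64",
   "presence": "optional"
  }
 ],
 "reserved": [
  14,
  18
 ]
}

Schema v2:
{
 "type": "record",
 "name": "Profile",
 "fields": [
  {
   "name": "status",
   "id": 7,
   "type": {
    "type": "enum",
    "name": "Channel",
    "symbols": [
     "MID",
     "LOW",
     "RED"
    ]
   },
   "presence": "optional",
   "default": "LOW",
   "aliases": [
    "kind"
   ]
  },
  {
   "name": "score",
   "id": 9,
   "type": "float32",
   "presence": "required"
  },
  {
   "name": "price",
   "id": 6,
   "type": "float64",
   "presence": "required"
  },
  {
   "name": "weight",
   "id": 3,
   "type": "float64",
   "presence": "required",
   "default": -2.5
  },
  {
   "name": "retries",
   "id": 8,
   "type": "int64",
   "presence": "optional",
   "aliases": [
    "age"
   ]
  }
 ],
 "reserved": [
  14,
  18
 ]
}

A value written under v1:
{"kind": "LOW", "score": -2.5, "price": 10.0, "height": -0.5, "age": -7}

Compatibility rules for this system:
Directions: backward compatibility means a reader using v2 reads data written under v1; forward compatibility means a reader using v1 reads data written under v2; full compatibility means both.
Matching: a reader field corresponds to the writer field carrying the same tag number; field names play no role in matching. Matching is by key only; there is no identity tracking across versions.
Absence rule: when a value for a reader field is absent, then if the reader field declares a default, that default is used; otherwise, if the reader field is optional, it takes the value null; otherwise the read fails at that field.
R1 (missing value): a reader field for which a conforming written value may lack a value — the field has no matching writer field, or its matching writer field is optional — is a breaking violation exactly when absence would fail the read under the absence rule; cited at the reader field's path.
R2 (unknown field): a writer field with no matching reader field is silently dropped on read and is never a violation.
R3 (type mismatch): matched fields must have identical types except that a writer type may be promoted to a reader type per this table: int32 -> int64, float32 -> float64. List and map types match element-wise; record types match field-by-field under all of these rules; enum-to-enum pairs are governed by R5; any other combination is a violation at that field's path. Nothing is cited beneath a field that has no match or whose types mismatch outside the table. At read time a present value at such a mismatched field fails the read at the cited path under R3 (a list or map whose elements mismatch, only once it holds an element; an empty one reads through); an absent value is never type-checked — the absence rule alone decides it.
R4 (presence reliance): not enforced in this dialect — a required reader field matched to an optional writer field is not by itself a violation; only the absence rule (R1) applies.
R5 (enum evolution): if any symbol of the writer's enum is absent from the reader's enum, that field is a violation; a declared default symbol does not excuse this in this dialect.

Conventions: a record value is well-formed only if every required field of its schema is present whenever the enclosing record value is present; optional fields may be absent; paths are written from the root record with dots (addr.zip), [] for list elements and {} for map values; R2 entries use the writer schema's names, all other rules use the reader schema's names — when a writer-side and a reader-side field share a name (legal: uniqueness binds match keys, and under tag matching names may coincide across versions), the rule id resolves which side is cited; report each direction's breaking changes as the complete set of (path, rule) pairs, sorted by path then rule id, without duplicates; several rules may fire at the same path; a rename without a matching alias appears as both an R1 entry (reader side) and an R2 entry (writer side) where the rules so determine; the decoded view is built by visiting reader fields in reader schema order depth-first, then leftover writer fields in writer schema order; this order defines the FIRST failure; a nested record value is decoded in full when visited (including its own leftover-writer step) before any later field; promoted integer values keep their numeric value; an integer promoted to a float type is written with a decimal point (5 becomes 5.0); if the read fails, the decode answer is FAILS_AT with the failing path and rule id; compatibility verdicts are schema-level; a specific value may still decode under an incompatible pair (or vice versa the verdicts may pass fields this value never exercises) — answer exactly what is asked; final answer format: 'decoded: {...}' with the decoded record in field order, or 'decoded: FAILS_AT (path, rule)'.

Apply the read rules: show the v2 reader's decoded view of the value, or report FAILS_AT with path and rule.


each type pair in Profile: writer, then reader
decode (reader v2):
  status := "LOW" (from writer kind)
  score := -2.5
  price := 10.0
  weight := -0.5 (from writer height)
  retries := -7 (from writer age)
  => decoded: {"status": "LOW", "score": -2.5, "price": 10.0, "weight": -0.5, "retries": -7}

decoded: {"status": "LOW", "score": -2.5, "price": 10.0, "weight": -0.5, "retries": -7}


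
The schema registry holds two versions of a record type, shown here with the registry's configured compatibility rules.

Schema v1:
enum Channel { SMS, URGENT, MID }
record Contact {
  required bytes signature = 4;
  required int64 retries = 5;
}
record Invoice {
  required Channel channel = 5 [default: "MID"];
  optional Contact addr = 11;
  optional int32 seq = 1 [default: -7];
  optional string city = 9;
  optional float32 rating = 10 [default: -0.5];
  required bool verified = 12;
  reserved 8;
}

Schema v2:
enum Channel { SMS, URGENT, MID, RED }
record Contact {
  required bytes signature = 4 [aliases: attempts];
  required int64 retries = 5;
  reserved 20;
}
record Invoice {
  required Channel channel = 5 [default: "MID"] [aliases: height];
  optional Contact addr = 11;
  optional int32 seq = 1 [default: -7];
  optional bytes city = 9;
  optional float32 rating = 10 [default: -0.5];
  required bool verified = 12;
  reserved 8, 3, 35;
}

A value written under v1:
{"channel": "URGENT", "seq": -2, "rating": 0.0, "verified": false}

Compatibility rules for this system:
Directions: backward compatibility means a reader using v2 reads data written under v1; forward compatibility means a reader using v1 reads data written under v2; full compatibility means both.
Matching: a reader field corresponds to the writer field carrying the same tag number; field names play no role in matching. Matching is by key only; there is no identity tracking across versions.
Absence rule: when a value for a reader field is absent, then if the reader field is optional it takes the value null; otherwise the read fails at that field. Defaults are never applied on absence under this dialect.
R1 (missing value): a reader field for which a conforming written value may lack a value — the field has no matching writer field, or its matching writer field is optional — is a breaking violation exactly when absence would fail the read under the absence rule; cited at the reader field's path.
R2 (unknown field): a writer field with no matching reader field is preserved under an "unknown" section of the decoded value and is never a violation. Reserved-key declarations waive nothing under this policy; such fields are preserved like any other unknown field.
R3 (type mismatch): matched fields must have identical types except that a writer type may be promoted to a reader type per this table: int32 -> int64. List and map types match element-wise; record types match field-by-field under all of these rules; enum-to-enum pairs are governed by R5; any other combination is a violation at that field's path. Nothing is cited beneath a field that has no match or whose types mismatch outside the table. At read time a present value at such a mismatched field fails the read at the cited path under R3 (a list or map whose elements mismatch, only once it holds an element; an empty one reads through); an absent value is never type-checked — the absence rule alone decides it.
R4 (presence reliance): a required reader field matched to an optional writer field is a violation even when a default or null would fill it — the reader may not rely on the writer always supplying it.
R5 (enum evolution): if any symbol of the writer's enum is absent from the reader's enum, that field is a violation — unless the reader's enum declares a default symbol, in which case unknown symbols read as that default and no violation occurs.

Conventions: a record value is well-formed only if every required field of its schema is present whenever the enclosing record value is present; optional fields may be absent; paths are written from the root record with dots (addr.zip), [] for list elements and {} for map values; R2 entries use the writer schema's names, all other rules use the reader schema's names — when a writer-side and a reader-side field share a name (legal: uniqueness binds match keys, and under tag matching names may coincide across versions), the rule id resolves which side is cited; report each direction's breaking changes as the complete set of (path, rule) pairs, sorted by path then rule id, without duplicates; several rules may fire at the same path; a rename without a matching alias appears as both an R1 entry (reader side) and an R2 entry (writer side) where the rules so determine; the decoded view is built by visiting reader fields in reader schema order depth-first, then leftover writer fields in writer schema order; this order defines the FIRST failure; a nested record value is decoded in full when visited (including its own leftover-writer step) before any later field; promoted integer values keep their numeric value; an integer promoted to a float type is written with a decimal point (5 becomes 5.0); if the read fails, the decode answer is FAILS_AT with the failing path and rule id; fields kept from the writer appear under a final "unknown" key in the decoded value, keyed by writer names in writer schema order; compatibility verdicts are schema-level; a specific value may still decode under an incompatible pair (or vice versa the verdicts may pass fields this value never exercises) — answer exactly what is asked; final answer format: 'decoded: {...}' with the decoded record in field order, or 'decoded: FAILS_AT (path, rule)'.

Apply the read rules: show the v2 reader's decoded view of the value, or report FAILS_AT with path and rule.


decoded: {"channel": "URGENT", "addr": null, "seq": -2, "city": null, "rating": 0.0, "verified": false}

each type pair in Invoice: writer, then reader
decode (reader v2):
  channel := "URGENT"
  addr := null (missing; optional => null)
  seq := -2
  city := null (missing; optional => null)
  rating := 0.0
  verified := false
  => decoded: {"channel": "URGENT", "addr": null, "seq": -2, "city": null, "rating": 0.0, "verified": false}
ruling out the remaining Invoice differences:
  field city in record Invoice: type string changed to bytes -> a verdict-level change on Invoice — the shown value reads the same
  enum Channel (field channel in record Invoice): symbol RED added -> a verdict-level change on Invoice — the shown value reads the same


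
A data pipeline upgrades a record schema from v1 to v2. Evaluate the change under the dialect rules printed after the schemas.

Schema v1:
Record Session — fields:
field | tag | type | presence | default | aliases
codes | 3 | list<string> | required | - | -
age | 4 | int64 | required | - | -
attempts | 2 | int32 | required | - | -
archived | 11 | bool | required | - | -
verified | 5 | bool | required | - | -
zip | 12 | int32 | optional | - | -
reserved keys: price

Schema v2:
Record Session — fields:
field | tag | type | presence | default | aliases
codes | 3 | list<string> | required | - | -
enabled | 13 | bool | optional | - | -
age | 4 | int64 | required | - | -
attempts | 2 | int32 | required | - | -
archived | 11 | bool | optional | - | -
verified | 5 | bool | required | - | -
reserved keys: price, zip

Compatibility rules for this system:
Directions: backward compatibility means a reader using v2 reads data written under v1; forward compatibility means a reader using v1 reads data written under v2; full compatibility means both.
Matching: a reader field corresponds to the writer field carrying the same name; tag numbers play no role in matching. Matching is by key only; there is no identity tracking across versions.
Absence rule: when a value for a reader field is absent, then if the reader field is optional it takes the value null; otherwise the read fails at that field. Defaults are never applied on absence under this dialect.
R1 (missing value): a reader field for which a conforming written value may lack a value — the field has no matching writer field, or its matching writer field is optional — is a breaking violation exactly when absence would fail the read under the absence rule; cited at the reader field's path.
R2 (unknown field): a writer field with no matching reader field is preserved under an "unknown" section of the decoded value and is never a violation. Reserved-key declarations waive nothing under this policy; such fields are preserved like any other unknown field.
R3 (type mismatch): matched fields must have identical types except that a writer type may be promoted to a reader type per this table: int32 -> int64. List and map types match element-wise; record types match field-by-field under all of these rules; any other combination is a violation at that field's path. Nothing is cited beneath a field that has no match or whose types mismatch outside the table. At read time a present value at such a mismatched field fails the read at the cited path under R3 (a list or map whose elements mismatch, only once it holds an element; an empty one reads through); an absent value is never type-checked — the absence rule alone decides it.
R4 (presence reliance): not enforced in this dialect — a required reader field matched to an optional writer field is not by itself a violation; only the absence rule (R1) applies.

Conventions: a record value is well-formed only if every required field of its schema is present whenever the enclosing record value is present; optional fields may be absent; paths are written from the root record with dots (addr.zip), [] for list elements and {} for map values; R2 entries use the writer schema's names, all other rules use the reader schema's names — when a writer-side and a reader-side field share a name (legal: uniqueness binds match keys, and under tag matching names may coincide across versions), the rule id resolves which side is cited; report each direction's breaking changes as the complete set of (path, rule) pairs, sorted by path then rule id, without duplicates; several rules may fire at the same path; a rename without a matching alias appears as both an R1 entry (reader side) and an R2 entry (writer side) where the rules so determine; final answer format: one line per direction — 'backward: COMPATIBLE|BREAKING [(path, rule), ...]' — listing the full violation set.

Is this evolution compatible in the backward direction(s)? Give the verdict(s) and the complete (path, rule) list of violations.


the writer's type comes first in each Session pair
backward for Session (reader v2, writer v1):
  list<string> -> list<string>, writer required: codes aligns to codes
  enabled: no writer match
  int64 -> int64, writer required: age aligns to age
  int32 -> int32, writer required: attempts aligns to attempts
  bool -> bool, writer required: archived aligns to archived
  bool -> bool, writer required: verified aligns to verified
  writer zip: unknown to reader
  => no violations; backward on Session: COMPATIBLE
diffs on Session not affecting the asked answer:
  field archived in record Session: required changed to optional -> its effect on Session is confined to the forward direction, not asked
  added field enabled to record Session: optional bool, tag 13 (in v2 it sits immediately before age) -> fires no rule on Session, leaving the asked answer as it is
  removed field zip from record Session (its key "zip" joins the reserved list) -> fires no rule on Session, leaving the asked answer as it is

backward: COMPATIBLE []


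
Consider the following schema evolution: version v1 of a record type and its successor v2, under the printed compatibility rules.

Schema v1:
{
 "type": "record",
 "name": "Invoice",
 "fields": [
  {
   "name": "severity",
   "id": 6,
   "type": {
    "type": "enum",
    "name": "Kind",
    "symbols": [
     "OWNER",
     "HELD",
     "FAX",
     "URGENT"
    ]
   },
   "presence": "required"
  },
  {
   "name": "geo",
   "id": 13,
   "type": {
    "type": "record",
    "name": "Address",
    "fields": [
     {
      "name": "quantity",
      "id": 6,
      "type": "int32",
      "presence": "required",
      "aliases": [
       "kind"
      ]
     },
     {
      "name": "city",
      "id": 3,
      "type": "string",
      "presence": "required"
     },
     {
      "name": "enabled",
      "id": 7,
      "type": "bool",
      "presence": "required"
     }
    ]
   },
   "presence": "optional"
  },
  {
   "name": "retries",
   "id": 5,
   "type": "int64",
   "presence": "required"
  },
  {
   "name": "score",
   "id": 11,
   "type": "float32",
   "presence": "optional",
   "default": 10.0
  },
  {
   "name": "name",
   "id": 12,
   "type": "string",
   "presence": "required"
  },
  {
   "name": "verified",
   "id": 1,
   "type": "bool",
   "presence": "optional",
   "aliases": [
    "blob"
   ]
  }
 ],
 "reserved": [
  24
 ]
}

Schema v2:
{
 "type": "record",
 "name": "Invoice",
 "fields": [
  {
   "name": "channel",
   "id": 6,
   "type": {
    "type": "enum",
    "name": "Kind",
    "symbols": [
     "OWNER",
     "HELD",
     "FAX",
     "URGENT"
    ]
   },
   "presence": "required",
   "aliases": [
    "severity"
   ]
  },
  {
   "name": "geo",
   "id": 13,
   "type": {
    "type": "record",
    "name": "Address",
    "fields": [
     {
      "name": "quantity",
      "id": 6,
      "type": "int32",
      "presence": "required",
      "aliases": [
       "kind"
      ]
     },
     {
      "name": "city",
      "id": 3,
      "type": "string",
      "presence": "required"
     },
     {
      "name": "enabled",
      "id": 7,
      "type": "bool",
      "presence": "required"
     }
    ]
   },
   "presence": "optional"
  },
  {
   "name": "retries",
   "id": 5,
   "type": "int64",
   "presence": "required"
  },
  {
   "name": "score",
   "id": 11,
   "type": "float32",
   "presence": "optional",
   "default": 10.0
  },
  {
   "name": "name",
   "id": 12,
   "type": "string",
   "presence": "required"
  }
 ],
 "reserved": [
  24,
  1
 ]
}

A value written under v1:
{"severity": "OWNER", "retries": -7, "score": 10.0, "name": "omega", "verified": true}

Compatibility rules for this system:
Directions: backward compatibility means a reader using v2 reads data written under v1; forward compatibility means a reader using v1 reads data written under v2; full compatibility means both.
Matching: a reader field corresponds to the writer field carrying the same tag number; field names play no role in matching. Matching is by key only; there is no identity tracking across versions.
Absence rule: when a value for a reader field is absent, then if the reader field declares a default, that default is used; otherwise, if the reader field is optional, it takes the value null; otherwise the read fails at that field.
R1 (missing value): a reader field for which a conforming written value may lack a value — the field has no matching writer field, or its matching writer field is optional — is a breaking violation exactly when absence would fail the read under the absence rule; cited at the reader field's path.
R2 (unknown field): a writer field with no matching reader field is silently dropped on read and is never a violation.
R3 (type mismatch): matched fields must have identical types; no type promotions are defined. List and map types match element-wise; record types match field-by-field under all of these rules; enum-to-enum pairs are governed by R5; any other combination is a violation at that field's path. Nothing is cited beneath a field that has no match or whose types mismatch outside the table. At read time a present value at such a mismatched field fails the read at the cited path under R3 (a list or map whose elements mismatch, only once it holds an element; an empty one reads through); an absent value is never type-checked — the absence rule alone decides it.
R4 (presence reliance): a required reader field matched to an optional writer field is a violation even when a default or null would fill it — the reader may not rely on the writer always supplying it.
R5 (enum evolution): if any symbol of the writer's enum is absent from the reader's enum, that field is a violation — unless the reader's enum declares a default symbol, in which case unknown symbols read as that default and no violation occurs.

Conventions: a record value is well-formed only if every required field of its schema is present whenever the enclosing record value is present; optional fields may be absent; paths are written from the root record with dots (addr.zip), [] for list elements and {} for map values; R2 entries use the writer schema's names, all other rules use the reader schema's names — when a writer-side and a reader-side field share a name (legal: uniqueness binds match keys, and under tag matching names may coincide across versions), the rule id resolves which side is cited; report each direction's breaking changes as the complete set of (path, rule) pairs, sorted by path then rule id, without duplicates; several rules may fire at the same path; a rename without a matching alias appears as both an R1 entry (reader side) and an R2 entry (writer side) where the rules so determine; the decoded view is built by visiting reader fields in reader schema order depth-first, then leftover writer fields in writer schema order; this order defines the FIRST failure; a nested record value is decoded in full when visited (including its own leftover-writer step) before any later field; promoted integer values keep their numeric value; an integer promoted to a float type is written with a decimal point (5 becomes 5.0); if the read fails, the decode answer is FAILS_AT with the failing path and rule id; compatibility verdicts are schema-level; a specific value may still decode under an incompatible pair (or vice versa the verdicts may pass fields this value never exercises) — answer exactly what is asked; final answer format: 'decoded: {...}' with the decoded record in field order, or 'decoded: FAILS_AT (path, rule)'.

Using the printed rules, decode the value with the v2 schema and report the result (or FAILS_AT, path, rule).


the writer's type comes first in each Invoice pair
decode (reader v2):
  channel := "OWNER" (from writer severity)
  geo := null (missing; optional => null)
  retries := -7
  score := 10.0
  name := "omega"
  writer verified: no reader field; dropped
  => decoded: {"channel": "OWNER", "geo": null, "retries": -7, "score": 10.0, "name": "omega"}

decoded: {"channel": "OWNER", "geo": null, "retries": -7, "score": 10.0, "name": "omega"}


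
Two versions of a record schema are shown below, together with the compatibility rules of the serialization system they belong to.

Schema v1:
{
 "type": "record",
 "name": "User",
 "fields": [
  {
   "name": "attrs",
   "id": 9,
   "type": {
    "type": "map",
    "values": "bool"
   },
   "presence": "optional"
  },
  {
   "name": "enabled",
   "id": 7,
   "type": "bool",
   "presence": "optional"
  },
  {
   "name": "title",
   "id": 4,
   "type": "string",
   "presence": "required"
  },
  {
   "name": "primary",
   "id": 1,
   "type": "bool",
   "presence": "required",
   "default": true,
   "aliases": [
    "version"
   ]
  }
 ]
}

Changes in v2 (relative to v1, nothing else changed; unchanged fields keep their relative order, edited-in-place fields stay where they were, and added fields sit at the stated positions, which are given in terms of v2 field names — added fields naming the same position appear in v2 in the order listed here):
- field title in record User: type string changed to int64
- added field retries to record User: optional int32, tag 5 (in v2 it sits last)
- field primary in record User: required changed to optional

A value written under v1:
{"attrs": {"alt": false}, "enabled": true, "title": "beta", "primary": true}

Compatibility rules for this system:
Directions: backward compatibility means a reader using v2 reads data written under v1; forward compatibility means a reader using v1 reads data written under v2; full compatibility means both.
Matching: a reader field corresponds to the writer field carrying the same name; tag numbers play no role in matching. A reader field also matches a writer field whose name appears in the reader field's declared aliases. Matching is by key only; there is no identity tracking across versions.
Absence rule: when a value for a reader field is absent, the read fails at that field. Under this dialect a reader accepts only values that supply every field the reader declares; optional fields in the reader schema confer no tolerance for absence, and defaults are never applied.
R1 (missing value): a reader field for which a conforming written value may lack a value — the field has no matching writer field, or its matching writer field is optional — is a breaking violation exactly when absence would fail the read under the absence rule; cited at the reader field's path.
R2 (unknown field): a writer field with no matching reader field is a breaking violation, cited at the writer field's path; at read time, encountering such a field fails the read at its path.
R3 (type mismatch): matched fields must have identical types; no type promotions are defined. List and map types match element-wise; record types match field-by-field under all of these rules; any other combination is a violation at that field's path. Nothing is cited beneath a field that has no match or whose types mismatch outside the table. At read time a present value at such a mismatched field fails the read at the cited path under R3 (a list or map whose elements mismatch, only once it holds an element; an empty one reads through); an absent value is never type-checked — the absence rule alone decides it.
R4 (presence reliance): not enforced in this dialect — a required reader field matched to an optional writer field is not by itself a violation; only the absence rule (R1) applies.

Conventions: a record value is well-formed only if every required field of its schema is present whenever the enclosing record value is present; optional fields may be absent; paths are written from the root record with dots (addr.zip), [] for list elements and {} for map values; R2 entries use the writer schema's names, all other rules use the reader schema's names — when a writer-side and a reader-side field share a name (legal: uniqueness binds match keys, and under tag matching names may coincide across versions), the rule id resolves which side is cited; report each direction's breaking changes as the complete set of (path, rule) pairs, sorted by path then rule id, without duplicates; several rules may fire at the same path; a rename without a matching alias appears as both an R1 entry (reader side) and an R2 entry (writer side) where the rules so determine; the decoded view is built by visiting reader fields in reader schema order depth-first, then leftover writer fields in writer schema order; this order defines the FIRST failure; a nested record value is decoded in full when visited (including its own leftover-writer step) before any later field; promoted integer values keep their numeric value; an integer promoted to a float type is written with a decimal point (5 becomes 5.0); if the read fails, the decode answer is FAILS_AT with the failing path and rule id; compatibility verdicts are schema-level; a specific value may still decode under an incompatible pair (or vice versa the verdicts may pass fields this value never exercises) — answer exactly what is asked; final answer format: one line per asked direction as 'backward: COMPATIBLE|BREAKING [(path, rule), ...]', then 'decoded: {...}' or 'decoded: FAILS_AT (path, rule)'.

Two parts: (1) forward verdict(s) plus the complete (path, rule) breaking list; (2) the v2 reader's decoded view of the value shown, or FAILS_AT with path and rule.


in User below, arrows point writer -> reader
forward for User (reader v1, writer v2):
  map<string, bool> -> map<string, bool>, writer optional: attrs aligns to attrs
  bool -> bool, writer optional: enabled aligns to enabled
  int64 -> string, writer required: title aligns to title
  bool -> bool, writer optional: primary aligns to primary
  retries (writer side), unknown to reader
  rule R1 violated at attrs
  rule R1 violated at enabled
  rule R1 violated at primary
  rule R2 violated at retries
  rule R3 violated at title
  => 5 violation(s): forward is BREAKING for User
decode (reader v2):
  attrs := {"alt": false}
  enabled := true
  read fails at title under R3
  => FAILS_AT (title, R3)

forward: BREAKING [(attrs, R1), (enabled, R1), (primary, R1), (retries, R2), (title, R3)]; decoded: FAILS_AT (title, R3)
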